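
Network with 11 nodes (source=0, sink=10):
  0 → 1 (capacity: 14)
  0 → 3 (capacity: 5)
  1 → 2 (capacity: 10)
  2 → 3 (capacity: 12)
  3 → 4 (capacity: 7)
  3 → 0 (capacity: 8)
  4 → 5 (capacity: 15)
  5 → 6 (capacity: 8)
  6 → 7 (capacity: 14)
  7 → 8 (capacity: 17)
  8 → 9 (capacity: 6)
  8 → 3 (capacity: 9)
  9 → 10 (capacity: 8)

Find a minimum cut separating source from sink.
Min cut value = 6, edges: (8,9)

Min cut value: 6
Partition: S = [0, 1, 2, 3, 4, 5, 6, 7, 8], T = [9, 10]
Cut edges: (8,9)

By max-flow min-cut theorem, max flow = min cut = 6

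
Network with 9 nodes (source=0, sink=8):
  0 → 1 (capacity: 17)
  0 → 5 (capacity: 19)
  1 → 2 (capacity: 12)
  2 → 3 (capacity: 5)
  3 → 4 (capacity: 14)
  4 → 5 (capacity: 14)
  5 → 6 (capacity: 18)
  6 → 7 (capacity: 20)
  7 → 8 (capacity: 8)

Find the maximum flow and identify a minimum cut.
Max flow = 8, Min cut edges: (7,8)

Maximum flow: 8
Minimum cut: (7,8)
Partition: S = [0, 1, 2, 3, 4, 5, 6, 7], T = [8]

Max-flow min-cut theorem verified: both equal 8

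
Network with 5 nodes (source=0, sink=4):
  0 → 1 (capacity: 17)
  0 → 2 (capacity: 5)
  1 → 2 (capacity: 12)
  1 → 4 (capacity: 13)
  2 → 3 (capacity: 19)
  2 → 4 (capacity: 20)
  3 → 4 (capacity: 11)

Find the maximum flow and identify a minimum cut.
Max flow = 22, Min cut edges: (0,1), (0,2)

Maximum flow: 22
Minimum cut: (0,1), (0,2)
Partition: S = [0], T = [1, 2, 3, 4]

Max-flow min-cut theorem verified: both equal 22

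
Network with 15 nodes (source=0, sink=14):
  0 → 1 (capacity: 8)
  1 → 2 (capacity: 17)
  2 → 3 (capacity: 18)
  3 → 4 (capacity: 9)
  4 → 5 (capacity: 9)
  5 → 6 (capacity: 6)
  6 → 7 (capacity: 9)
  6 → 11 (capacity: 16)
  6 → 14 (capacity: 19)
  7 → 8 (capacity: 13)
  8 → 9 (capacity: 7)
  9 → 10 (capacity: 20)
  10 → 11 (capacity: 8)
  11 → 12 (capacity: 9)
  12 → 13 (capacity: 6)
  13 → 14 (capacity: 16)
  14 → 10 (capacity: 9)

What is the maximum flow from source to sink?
Maximum flow = 6

Max flow: 6

Flow assignment:
  0 → 1: 6/8
  1 → 2: 6/17
  2 → 3: 6/18
  3 → 4: 6/9
  4 → 5: 6/9
  5 → 6: 6/6
  6 → 14: 6/19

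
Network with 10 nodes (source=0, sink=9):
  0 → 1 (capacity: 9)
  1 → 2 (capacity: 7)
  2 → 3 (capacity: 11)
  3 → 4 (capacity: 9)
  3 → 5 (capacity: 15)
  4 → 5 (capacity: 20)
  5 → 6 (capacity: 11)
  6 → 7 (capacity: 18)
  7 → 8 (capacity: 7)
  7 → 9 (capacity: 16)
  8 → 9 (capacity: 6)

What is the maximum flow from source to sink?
Maximum flow = 7

Max flow: 7

Flow assignment:
  0 → 1: 7/9
  1 → 2: 7/7
  2 → 3: 7/11
  3 → 5: 7/15
  5 → 6: 7/11
  6 → 7: 7/18
  7 → 9: 7/16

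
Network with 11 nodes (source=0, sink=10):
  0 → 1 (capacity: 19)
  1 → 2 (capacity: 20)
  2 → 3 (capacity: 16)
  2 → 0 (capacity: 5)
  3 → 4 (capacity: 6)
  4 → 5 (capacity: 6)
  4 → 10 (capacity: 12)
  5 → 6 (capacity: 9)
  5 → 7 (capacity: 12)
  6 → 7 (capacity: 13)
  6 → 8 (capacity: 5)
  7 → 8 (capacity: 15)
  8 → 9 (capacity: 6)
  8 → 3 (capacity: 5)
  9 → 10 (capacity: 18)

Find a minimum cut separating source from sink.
Min cut value = 6, edges: (3,4)

Min cut value: 6
Partition: S = [0, 1, 2, 3], T = [4, 5, 6, 7, 8, 9, 10]
Cut edges: (3,4)

By max-flow min-cut theorem, max flow = min cut = 6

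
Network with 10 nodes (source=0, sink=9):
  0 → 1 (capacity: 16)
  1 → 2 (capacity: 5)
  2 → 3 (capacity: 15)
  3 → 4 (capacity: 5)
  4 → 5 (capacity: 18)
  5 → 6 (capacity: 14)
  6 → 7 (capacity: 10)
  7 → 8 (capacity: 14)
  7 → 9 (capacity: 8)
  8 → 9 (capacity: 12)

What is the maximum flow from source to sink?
Maximum flow = 5

Max flow: 5

Flow assignment:
  0 → 1: 5/16
  1 → 2: 5/5
  2 → 3: 5/15
  3 → 4: 5/5
  4 → 5: 5/18
  5 → 6: 5/14
  6 → 7: 5/10
  7 → 9: 5/8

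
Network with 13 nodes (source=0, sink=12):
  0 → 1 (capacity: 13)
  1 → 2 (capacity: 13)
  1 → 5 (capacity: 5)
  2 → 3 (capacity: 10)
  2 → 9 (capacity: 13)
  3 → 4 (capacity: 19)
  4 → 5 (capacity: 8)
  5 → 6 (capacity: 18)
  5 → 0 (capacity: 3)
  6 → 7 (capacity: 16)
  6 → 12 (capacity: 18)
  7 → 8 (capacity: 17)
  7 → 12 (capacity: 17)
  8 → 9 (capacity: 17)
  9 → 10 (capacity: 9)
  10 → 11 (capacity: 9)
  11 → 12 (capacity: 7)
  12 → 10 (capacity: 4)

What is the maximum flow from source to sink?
Maximum flow = 13

Max flow: 13

Flow assignment:
  0 → 1: 13/13
  1 → 2: 8/13
  1 → 5: 5/5
  2 → 3: 1/10
  2 → 9: 7/13
  3 → 4: 1/19
  4 → 5: 1/8
  5 → 6: 6/18
  6 → 12: 6/18
  9 → 10: 7/9
  10 → 11: 7/9
  11 → 12: 7/7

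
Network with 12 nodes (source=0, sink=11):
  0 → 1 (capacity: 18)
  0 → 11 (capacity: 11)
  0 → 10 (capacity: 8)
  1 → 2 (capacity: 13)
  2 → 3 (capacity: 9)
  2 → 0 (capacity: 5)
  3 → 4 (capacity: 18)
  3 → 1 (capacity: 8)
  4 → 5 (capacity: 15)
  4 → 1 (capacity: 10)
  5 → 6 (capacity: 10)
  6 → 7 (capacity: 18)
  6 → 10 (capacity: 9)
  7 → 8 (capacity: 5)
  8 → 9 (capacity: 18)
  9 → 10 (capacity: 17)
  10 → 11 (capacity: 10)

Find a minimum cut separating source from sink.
Min cut value = 21, edges: (0,11), (10,11)

Min cut value: 21
Partition: S = [0, 1, 2, 3, 4, 5, 6, 7, 8, 9, 10], T = [11]
Cut edges: (0,11), (10,11)

By max-flow min-cut theorem, max flow = min cut = 21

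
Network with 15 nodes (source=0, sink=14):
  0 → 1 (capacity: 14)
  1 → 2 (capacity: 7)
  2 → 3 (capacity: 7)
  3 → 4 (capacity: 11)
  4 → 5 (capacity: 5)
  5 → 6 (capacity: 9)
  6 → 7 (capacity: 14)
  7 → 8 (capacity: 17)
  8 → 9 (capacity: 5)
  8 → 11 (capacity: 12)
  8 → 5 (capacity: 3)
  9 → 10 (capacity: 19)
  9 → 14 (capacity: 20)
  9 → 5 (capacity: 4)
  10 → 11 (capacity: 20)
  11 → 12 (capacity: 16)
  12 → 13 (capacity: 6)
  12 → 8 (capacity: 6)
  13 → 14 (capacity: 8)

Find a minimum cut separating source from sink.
Min cut value = 5, edges: (4,5)

Min cut value: 5
Partition: S = [0, 1, 2, 3, 4], T = [5, 6, 7, 8, 9, 10, 11, 12, 13, 14]
Cut edges: (4,5)

By max-flow min-cut theorem, max flow = min cut = 5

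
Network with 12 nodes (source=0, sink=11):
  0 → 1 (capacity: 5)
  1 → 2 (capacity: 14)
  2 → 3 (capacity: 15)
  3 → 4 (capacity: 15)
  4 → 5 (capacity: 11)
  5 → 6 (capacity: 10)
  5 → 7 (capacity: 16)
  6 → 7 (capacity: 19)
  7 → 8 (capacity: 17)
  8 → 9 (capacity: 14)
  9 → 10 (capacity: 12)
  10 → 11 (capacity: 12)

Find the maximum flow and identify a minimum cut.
Max flow = 5, Min cut edges: (0,1)

Maximum flow: 5
Minimum cut: (0,1)
Partition: S = [0], T = [1, 2, 3, 4, 5, 6, 7, 8, 9, 10, 11]

Max-flow min-cut theorem verified: both equal 5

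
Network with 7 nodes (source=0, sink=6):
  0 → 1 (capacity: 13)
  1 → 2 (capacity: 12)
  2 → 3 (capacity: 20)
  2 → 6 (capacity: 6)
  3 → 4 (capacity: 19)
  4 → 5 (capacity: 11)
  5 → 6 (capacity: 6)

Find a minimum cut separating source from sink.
Min cut value = 12, edges: (2,6), (5,6)

Min cut value: 12
Partition: S = [0, 1, 2, 3, 4, 5], T = [6]
Cut edges: (2,6), (5,6)

By max-flow min-cut theorem, max flow = min cut = 12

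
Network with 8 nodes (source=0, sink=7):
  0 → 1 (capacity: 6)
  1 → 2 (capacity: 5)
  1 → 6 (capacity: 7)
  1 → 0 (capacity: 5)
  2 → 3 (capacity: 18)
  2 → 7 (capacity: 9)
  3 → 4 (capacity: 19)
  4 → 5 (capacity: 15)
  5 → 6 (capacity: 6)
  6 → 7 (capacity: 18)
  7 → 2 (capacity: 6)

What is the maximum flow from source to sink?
Maximum flow = 6

Max flow: 6

Flow assignment:
  0 → 1: 6/6
  1 → 2: 5/5
  1 → 6: 1/7
  2 → 7: 5/9
  6 → 7: 1/18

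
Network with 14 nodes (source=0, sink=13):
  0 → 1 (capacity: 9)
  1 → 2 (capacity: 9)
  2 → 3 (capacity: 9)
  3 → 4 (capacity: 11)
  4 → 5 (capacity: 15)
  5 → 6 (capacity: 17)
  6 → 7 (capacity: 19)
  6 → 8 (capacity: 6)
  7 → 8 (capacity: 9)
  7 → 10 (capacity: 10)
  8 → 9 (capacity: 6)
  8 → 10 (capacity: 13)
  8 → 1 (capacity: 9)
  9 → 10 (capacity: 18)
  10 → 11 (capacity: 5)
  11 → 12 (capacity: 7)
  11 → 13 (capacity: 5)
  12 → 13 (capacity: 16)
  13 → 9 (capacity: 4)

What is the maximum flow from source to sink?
Maximum flow = 5

Max flow: 5

Flow assignment:
  0 → 1: 5/9
  1 → 2: 9/9
  2 → 3: 9/9
  3 → 4: 9/11
  4 → 5: 9/15
  5 → 6: 9/17
  6 → 7: 9/19
  7 → 8: 4/9
  7 → 10: 5/10
  8 → 1: 4/9
  10 → 11: 5/5
  11 → 13: 5/5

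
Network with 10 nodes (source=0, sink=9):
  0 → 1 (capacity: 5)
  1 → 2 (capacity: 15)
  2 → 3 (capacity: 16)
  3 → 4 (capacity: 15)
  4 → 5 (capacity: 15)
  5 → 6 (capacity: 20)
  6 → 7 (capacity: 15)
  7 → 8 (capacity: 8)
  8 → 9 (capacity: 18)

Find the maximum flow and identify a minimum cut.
Max flow = 5, Min cut edges: (0,1)

Maximum flow: 5
Minimum cut: (0,1)
Partition: S = [0], T = [1, 2, 3, 4, 5, 6, 7, 8, 9]

Max-flow min-cut theorem verified: both equal 5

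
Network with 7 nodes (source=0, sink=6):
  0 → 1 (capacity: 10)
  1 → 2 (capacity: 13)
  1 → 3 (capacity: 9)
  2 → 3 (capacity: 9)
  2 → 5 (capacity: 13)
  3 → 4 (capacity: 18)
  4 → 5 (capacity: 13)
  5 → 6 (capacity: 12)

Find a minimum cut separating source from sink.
Min cut value = 10, edges: (0,1)

Min cut value: 10
Partition: S = [0], T = [1, 2, 3, 4, 5, 6]
Cut edges: (0,1)

By max-flow min-cut theorem, max flow = min cut = 10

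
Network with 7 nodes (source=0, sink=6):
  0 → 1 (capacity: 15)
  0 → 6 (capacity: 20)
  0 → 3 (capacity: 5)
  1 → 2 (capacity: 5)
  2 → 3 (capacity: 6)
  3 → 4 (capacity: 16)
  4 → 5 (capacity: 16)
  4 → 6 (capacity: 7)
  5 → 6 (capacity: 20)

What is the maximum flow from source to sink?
Maximum flow = 30

Max flow: 30

Flow assignment:
  0 → 1: 5/15
  0 → 6: 20/20
  0 → 3: 5/5
  1 → 2: 5/5
  2 → 3: 5/6
  3 → 4: 10/16
  4 → 5: 3/16
  4 → 6: 7/7
  5 → 6: 3/20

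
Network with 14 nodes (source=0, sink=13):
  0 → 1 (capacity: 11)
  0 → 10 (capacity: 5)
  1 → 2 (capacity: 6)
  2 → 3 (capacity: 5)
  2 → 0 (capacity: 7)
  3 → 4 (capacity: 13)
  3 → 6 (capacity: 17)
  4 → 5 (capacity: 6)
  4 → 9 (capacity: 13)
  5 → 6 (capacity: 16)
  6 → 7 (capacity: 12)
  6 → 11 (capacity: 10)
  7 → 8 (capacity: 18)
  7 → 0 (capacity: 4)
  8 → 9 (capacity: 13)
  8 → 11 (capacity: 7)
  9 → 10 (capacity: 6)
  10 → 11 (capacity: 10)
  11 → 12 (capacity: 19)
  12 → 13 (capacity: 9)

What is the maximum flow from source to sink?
Maximum flow = 9

Max flow: 9

Flow assignment:
  0 → 1: 6/11
  0 → 10: 4/5
  1 → 2: 6/6
  2 → 3: 5/5
  2 → 0: 1/7
  3 → 6: 5/17
  6 → 11: 5/10
  10 → 11: 4/10
  11 → 12: 9/19
  12 → 13: 9/9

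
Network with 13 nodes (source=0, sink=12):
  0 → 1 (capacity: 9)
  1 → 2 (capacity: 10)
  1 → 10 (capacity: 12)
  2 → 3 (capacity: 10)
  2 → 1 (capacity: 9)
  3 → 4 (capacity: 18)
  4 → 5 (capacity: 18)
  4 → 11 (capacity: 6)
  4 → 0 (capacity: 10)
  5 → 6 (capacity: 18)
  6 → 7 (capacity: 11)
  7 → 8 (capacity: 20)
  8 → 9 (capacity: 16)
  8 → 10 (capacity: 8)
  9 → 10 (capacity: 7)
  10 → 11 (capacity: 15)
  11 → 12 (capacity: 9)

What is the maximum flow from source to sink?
Maximum flow = 9

Max flow: 9

Flow assignment:
  0 → 1: 9/9
  1 → 10: 9/12
  10 → 11: 9/15
  11 → 12: 9/9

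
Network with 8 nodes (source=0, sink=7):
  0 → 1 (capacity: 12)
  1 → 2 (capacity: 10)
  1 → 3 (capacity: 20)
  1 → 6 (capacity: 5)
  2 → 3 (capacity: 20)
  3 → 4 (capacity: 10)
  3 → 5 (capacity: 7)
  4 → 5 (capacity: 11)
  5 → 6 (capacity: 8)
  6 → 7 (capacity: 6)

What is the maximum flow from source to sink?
Maximum flow = 6

Max flow: 6

Flow assignment:
  0 → 1: 6/12
  1 → 3: 6/20
  3 → 5: 6/7
  5 → 6: 6/8
  6 → 7: 6/6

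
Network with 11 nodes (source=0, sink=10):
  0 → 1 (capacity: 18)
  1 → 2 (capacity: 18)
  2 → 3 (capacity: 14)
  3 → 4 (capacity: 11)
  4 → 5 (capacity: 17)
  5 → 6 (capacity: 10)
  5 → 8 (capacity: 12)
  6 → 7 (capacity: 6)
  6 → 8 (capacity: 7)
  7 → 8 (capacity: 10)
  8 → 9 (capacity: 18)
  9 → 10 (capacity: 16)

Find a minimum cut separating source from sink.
Min cut value = 11, edges: (3,4)

Min cut value: 11
Partition: S = [0, 1, 2, 3], T = [4, 5, 6, 7, 8, 9, 10]
Cut edges: (3,4)

By max-flow min-cut theorem, max flow = min cut = 11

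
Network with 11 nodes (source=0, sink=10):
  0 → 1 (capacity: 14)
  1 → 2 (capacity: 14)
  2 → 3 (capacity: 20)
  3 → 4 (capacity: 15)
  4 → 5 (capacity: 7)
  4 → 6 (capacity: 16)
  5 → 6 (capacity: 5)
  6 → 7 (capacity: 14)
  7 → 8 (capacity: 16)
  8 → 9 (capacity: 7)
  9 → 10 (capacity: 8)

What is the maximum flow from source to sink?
Maximum flow = 7

Max flow: 7

Flow assignment:
  0 → 1: 7/14
  1 → 2: 7/14
  2 → 3: 7/20
  3 → 4: 7/15
  4 → 6: 7/16
  6 → 7: 7/14
  7 → 8: 7/16
  8 → 9: 7/7
  9 → 10: 7/8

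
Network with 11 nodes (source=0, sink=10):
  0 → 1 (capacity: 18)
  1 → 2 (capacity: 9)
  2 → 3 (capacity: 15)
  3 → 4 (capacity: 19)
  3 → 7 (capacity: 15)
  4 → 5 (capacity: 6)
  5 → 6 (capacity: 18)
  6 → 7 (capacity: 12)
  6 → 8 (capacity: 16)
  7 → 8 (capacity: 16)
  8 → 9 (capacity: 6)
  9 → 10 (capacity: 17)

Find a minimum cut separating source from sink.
Min cut value = 6, edges: (8,9)

Min cut value: 6
Partition: S = [0, 1, 2, 3, 4, 5, 6, 7, 8], T = [9, 10]
Cut edges: (8,9)

By max-flow min-cut theorem, max flow = min cut = 6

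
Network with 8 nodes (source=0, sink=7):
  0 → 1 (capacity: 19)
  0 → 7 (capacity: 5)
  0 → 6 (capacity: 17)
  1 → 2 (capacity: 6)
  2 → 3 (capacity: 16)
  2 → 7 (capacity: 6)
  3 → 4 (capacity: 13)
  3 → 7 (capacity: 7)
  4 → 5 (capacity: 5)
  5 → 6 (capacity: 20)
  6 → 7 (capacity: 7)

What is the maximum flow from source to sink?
Maximum flow = 18

Max flow: 18

Flow assignment:
  0 → 1: 6/19
  0 → 7: 5/5
  0 → 6: 7/17
  1 → 2: 6/6
  2 → 7: 6/6
  6 → 7: 7/7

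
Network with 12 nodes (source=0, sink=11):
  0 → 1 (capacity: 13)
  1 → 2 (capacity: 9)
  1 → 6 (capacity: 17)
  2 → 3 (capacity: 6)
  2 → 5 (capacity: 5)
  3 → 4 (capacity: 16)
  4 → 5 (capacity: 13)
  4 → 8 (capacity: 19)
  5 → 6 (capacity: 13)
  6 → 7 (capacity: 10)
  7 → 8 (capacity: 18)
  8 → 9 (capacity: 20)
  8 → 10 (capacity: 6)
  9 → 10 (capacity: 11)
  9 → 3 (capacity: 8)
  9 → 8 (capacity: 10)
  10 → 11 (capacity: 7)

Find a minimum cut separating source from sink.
Min cut value = 7, edges: (10,11)

Min cut value: 7
Partition: S = [0, 1, 2, 3, 4, 5, 6, 7, 8, 9, 10], T = [11]
Cut edges: (10,11)

By max-flow min-cut theorem, max flow = min cut = 7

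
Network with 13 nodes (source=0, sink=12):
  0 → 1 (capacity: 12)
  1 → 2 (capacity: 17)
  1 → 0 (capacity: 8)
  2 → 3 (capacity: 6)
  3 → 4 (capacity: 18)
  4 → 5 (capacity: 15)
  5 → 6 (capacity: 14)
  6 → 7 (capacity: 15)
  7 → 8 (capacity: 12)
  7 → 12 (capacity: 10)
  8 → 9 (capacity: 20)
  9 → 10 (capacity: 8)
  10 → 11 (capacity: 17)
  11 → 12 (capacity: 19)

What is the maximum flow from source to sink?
Maximum flow = 6

Max flow: 6

Flow assignment:
  0 → 1: 6/12
  1 → 2: 6/17
  2 → 3: 6/6
  3 → 4: 6/18
  4 → 5: 6/15
  5 → 6: 6/14
  6 → 7: 6/15
  7 → 12: 6/10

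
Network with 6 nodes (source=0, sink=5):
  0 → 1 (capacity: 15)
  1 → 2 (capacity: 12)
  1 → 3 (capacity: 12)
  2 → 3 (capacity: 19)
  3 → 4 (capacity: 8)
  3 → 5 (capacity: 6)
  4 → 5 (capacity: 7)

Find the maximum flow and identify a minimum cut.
Max flow = 13, Min cut edges: (3,5), (4,5)

Maximum flow: 13
Minimum cut: (3,5), (4,5)
Partition: S = [0, 1, 2, 3, 4], T = [5]

Max-flow min-cut theorem verified: both equal 13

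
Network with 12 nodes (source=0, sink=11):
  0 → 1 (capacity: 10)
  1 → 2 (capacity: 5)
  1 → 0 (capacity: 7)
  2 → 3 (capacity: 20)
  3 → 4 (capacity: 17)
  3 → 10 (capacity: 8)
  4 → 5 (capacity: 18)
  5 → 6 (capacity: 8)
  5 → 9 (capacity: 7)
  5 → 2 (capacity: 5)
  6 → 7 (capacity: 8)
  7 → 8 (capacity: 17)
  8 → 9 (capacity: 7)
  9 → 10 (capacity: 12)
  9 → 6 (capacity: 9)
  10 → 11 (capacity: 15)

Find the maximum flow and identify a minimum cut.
Max flow = 5, Min cut edges: (1,2)

Maximum flow: 5
Minimum cut: (1,2)
Partition: S = [0, 1], T = [2, 3, 4, 5, 6, 7, 8, 9, 10, 11]

Max-flow min-cut theorem verified: both equal 5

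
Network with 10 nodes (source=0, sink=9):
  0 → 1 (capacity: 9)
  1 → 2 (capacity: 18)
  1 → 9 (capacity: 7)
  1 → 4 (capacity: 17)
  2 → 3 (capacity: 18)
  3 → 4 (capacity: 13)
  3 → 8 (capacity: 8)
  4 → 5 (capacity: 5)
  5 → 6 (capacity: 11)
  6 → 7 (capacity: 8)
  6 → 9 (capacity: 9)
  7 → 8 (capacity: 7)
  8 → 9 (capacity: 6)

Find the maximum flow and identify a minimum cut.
Max flow = 9, Min cut edges: (0,1)

Maximum flow: 9
Minimum cut: (0,1)
Partition: S = [0], T = [1, 2, 3, 4, 5, 6, 7, 8, 9]

Max-flow min-cut theorem verified: both equal 9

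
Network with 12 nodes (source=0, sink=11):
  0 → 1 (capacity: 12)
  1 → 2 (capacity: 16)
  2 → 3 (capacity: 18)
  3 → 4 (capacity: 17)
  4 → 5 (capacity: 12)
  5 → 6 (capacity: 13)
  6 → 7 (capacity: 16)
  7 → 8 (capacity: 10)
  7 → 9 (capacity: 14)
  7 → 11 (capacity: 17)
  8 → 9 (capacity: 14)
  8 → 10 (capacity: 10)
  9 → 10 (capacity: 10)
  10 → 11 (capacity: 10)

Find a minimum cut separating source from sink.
Min cut value = 12, edges: (4,5)

Min cut value: 12
Partition: S = [0, 1, 2, 3, 4], T = [5, 6, 7, 8, 9, 10, 11]
Cut edges: (4,5)

By max-flow min-cut theorem, max flow = min cut = 12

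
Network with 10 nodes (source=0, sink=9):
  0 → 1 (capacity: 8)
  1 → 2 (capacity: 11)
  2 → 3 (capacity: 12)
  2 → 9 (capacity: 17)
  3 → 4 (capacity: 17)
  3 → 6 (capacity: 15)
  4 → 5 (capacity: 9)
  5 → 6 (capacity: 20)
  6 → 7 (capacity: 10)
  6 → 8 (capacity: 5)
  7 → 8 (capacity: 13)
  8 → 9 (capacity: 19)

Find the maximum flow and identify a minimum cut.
Max flow = 8, Min cut edges: (0,1)

Maximum flow: 8
Minimum cut: (0,1)
Partition: S = [0], T = [1, 2, 3, 4, 5, 6, 7, 8, 9]

Max-flow min-cut theorem verified: both equal 8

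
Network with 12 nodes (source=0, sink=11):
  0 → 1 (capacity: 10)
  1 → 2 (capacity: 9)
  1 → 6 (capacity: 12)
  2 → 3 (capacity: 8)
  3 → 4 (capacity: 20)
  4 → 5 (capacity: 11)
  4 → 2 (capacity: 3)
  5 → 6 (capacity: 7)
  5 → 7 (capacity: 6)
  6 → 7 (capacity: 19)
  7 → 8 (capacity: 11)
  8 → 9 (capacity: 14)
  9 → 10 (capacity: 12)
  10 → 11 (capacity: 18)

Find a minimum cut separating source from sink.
Min cut value = 10, edges: (0,1)

Min cut value: 10
Partition: S = [0], T = [1, 2, 3, 4, 5, 6, 7, 8, 9, 10, 11]
Cut edges: (0,1)

By max-flow min-cut theorem, max flow = min cut = 10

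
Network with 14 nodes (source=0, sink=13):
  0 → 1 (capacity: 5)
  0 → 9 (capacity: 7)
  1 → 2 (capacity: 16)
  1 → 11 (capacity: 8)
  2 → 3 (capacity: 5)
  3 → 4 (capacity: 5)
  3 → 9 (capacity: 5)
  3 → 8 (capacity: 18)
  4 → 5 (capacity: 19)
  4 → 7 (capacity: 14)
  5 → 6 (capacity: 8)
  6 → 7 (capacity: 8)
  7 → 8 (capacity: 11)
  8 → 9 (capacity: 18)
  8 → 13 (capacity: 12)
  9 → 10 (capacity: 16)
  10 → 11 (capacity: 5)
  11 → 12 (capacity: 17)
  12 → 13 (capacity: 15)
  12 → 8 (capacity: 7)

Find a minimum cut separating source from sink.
Min cut value = 10, edges: (0,1), (10,11)

Min cut value: 10
Partition: S = [0, 9, 10], T = [1, 2, 3, 4, 5, 6, 7, 8, 11, 12, 13]
Cut edges: (0,1), (10,11)

By max-flow min-cut theorem, max flow = min cut = 10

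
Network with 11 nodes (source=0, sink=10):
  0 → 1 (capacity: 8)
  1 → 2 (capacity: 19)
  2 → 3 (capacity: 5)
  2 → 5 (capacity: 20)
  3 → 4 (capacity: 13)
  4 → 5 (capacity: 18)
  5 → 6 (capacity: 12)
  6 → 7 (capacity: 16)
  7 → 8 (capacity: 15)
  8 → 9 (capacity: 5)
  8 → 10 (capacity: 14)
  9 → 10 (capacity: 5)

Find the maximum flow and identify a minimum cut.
Max flow = 8, Min cut edges: (0,1)

Maximum flow: 8
Minimum cut: (0,1)
Partition: S = [0], T = [1, 2, 3, 4, 5, 6, 7, 8, 9, 10]

Max-flow min-cut theorem verified: both equal 8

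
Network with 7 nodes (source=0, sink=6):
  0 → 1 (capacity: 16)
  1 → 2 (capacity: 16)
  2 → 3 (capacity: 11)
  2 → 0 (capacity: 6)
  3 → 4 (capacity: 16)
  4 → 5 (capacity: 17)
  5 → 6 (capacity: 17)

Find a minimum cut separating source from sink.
Min cut value = 11, edges: (2,3)

Min cut value: 11
Partition: S = [0, 1, 2], T = [3, 4, 5, 6]
Cut edges: (2,3)

By max-flow min-cut theorem, max flow = min cut = 11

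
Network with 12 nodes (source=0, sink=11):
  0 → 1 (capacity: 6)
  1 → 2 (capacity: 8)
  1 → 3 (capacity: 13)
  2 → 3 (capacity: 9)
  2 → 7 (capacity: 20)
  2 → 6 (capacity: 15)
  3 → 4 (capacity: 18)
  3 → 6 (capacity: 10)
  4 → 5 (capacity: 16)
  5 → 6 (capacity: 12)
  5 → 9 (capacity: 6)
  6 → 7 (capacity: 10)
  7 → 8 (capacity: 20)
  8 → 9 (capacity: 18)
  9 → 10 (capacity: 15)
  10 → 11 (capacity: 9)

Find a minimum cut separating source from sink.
Min cut value = 6, edges: (0,1)

Min cut value: 6
Partition: S = [0], T = [1, 2, 3, 4, 5, 6, 7, 8, 9, 10, 11]
Cut edges: (0,1)

By max-flow min-cut theorem, max flow = min cut = 6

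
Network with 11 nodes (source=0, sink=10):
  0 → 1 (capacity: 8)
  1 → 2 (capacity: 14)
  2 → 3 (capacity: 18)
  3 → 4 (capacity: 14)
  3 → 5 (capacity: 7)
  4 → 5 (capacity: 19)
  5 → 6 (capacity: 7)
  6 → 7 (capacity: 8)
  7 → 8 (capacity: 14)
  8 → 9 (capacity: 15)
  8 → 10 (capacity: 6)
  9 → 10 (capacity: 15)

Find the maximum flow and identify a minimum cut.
Max flow = 7, Min cut edges: (5,6)

Maximum flow: 7
Minimum cut: (5,6)
Partition: S = [0, 1, 2, 3, 4, 5], T = [6, 7, 8, 9, 10]

Max-flow min-cut theorem verified: both equal 7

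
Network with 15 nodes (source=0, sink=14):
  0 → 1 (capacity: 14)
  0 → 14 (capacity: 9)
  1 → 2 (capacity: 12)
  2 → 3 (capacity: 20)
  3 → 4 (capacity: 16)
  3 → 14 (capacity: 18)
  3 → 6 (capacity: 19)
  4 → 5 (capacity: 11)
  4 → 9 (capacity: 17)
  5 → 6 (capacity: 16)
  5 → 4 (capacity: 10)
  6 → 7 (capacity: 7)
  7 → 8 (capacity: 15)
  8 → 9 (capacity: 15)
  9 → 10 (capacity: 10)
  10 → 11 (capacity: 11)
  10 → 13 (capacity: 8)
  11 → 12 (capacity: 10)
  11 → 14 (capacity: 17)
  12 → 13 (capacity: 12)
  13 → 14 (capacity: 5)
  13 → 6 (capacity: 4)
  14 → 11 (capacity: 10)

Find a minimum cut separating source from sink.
Min cut value = 21, edges: (0,14), (1,2)

Min cut value: 21
Partition: S = [0, 1], T = [2, 3, 4, 5, 6, 7, 8, 9, 10, 11, 12, 13, 14]
Cut edges: (0,14), (1,2)

By max-flow min-cut theorem, max flow = min cut = 21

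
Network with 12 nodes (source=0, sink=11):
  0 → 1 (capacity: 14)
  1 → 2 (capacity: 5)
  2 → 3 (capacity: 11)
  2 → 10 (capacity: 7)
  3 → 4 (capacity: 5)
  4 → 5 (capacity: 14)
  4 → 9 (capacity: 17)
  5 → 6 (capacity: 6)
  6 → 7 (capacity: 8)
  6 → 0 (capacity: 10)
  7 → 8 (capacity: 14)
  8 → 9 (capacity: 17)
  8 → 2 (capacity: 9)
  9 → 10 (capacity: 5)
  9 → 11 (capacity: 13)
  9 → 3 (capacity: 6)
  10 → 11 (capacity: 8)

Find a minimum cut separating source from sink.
Min cut value = 5, edges: (1,2)

Min cut value: 5
Partition: S = [0, 1], T = [2, 3, 4, 5, 6, 7, 8, 9, 10, 11]
Cut edges: (1,2)

By max-flow min-cut theorem, max flow = min cut = 5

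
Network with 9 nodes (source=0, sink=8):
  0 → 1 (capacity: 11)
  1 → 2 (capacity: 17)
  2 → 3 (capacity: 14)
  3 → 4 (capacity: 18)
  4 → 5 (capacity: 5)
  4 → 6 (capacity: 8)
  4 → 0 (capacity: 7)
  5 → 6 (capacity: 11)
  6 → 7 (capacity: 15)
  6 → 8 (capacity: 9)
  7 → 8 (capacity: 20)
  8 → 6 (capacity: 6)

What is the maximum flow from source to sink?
Maximum flow = 11

Max flow: 11

Flow assignment:
  0 → 1: 11/11
  1 → 2: 11/17
  2 → 3: 11/14
  3 → 4: 11/18
  4 → 5: 3/5
  4 → 6: 8/8
  5 → 6: 3/11
  6 → 7: 2/15
  6 → 8: 9/9
  7 → 8: 2/20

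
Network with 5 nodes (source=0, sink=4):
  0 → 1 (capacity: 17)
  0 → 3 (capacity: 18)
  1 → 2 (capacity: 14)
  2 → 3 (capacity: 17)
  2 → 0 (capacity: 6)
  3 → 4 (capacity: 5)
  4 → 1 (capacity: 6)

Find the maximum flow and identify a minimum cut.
Max flow = 5, Min cut edges: (3,4)

Maximum flow: 5
Minimum cut: (3,4)
Partition: S = [0, 1, 2, 3], T = [4]

Max-flow min-cut theorem verified: both equal 5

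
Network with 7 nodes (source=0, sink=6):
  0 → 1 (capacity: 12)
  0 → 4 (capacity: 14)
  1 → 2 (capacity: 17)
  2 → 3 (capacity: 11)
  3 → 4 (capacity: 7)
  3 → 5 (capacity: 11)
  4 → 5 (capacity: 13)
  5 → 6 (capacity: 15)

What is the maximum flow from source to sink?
Maximum flow = 15

Max flow: 15

Flow assignment:
  0 → 1: 9/12
  0 → 4: 6/14
  1 → 2: 9/17
  2 → 3: 9/11
  3 → 4: 7/7
  3 → 5: 2/11
  4 → 5: 13/13
  5 → 6: 15/15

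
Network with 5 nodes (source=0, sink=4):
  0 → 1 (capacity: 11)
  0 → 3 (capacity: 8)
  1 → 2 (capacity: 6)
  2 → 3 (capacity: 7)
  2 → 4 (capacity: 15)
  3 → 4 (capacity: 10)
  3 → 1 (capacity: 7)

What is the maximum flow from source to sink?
Maximum flow = 14

Max flow: 14

Flow assignment:
  0 → 1: 6/11
  0 → 3: 8/8
  1 → 2: 6/6
  2 → 4: 6/15
  3 → 4: 8/10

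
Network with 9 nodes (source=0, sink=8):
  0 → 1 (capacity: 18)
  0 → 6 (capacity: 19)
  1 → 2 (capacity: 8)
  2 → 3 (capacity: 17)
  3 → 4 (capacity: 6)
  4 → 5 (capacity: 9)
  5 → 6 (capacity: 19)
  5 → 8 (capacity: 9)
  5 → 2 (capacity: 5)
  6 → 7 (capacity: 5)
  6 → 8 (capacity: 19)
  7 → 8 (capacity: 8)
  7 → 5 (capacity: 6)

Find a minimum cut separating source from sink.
Min cut value = 25, edges: (0,6), (3,4)

Min cut value: 25
Partition: S = [0, 1, 2, 3], T = [4, 5, 6, 7, 8]
Cut edges: (0,6), (3,4)

By max-flow min-cut theorem, max flow = min cut = 25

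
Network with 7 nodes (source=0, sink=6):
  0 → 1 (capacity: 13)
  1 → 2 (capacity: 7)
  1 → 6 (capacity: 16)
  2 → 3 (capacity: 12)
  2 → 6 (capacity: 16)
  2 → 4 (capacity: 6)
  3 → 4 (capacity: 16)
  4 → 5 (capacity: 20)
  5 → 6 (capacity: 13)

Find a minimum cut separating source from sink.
Min cut value = 13, edges: (0,1)

Min cut value: 13
Partition: S = [0], T = [1, 2, 3, 4, 5, 6]
Cut edges: (0,1)

By max-flow min-cut theorem, max flow = min cut = 13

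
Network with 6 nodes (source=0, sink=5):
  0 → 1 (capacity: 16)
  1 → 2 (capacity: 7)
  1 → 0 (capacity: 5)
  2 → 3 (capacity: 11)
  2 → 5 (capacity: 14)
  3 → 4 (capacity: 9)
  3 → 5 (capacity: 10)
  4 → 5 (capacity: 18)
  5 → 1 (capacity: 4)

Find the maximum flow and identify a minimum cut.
Max flow = 7, Min cut edges: (1,2)

Maximum flow: 7
Minimum cut: (1,2)
Partition: S = [0, 1], T = [2, 3, 4, 5]

Max-flow min-cut theorem verified: both equal 7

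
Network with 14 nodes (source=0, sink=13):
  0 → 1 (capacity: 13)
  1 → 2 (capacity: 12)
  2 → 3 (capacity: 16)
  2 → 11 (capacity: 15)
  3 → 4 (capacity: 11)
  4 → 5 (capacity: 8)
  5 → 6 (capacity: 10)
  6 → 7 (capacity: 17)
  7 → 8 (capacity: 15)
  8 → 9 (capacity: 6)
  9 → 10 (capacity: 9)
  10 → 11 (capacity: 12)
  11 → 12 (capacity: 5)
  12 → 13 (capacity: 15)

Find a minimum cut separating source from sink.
Min cut value = 5, edges: (11,12)

Min cut value: 5
Partition: S = [0, 1, 2, 3, 4, 5, 6, 7, 8, 9, 10, 11], T = [12, 13]
Cut edges: (11,12)

By max-flow min-cut theorem, max flow = min cut = 5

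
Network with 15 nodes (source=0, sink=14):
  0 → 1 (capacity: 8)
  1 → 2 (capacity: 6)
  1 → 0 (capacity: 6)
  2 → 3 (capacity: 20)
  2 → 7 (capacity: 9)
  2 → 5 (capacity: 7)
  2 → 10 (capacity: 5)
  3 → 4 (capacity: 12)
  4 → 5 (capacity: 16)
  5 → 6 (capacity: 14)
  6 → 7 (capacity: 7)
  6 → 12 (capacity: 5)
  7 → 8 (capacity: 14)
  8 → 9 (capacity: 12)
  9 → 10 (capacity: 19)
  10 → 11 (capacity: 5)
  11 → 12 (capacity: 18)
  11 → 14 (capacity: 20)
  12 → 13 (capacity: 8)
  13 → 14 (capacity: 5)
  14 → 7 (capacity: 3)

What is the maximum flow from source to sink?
Maximum flow = 6

Max flow: 6

Flow assignment:
  0 → 1: 6/8
  1 → 2: 6/6
  2 → 5: 1/7
  2 → 10: 5/5
  5 → 6: 1/14
  6 → 12: 1/5
  10 → 11: 5/5
  11 → 14: 5/20
  12 → 13: 1/8
  13 → 14: 1/5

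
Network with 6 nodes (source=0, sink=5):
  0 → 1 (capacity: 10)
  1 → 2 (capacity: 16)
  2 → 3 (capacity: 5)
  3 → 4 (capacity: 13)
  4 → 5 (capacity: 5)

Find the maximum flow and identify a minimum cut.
Max flow = 5, Min cut edges: (4,5)

Maximum flow: 5
Minimum cut: (4,5)
Partition: S = [0, 1, 2, 3, 4], T = [5]

Max-flow min-cut theorem verified: both equal 5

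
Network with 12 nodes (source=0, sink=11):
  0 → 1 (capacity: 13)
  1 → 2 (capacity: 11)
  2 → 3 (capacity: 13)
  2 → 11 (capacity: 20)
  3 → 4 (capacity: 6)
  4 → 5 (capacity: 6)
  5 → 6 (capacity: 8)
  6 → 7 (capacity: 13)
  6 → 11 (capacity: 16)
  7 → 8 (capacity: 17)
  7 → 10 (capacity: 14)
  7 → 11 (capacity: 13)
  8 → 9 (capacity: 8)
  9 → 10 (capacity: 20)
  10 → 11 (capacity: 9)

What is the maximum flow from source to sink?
Maximum flow = 11

Max flow: 11

Flow assignment:
  0 → 1: 11/13
  1 → 2: 11/11
  2 → 11: 11/20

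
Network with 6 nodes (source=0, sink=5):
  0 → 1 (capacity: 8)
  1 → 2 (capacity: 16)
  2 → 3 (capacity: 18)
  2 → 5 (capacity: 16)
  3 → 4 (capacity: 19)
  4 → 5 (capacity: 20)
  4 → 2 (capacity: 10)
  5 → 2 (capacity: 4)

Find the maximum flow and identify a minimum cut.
Max flow = 8, Min cut edges: (0,1)

Maximum flow: 8
Minimum cut: (0,1)
Partition: S = [0], T = [1, 2, 3, 4, 5]

Max-flow min-cut theorem verified: both equal 8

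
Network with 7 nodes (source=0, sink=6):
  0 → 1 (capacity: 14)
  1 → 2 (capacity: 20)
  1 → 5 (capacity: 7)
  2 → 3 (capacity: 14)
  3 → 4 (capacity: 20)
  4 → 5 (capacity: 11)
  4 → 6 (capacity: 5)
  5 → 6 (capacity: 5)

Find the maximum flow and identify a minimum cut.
Max flow = 10, Min cut edges: (4,6), (5,6)

Maximum flow: 10
Minimum cut: (4,6), (5,6)
Partition: S = [0, 1, 2, 3, 4, 5], T = [6]

Max-flow min-cut theorem verified: both equal 10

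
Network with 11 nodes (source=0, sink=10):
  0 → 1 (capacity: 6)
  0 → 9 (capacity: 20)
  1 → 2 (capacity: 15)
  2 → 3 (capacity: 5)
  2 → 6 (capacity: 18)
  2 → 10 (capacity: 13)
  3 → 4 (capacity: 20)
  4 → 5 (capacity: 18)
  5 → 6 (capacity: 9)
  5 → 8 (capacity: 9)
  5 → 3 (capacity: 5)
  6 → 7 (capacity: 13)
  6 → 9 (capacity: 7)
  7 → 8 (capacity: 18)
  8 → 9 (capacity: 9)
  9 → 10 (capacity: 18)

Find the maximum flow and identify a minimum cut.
Max flow = 24, Min cut edges: (0,1), (9,10)

Maximum flow: 24
Minimum cut: (0,1), (9,10)
Partition: S = [0, 3, 4, 5, 6, 7, 8, 9], T = [1, 2, 10]

Max-flow min-cut theorem verified: both equal 24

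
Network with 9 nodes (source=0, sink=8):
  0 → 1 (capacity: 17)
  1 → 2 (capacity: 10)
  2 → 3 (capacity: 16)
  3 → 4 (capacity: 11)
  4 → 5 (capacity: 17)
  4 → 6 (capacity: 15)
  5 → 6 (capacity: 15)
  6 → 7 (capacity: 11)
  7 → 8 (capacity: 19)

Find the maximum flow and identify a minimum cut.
Max flow = 10, Min cut edges: (1,2)

Maximum flow: 10
Minimum cut: (1,2)
Partition: S = [0, 1], T = [2, 3, 4, 5, 6, 7, 8]

Max-flow min-cut theorem verified: both equal 10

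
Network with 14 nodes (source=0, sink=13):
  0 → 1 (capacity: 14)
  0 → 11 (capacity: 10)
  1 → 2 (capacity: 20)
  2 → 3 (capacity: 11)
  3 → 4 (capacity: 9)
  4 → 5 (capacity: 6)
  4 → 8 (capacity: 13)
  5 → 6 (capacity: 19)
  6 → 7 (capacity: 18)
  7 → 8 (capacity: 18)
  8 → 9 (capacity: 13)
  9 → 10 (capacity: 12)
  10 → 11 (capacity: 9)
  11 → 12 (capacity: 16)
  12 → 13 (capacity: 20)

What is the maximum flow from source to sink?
Maximum flow = 16

Max flow: 16

Flow assignment:
  0 → 1: 9/14
  0 → 11: 7/10
  1 → 2: 9/20
  2 → 3: 9/11
  3 → 4: 9/9
  4 → 8: 9/13
  8 → 9: 9/13
  9 → 10: 9/12
  10 → 11: 9/9
  11 → 12: 16/16
  12 → 13: 16/20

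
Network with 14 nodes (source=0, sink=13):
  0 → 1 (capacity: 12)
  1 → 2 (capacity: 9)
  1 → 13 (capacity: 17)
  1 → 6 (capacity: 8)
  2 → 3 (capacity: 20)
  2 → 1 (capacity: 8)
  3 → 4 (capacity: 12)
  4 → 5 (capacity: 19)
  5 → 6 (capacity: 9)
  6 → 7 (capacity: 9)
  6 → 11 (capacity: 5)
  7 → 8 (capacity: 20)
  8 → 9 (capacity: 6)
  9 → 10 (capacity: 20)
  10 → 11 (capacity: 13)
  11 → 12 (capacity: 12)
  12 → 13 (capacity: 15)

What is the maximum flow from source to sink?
Maximum flow = 12

Max flow: 12

Flow assignment:
  0 → 1: 12/12
  1 → 13: 12/17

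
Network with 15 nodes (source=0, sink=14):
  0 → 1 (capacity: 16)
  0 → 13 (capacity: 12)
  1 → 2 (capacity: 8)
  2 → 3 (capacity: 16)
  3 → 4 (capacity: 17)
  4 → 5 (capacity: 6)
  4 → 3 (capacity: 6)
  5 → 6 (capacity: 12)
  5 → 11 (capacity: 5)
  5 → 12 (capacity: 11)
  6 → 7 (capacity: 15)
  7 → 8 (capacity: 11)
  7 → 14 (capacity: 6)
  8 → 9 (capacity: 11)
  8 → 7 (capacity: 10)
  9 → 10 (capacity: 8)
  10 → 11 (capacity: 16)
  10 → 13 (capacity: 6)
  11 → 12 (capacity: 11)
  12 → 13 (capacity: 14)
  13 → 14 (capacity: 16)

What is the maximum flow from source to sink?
Maximum flow = 18

Max flow: 18

Flow assignment:
  0 → 1: 6/16
  0 → 13: 12/12
  1 → 2: 6/8
  2 → 3: 6/16
  3 → 4: 6/17
  4 → 5: 6/6
  5 → 6: 6/12
  6 → 7: 6/15
  7 → 14: 6/6
  13 → 14: 12/16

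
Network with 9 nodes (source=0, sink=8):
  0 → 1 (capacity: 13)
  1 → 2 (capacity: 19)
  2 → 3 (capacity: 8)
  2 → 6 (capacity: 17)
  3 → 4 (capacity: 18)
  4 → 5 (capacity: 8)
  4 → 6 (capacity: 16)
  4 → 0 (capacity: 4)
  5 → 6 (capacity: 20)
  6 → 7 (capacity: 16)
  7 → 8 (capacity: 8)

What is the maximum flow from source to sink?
Maximum flow = 8

Max flow: 8

Flow assignment:
  0 → 1: 8/13
  1 → 2: 8/19
  2 → 6: 8/17
  6 → 7: 8/16
  7 → 8: 8/8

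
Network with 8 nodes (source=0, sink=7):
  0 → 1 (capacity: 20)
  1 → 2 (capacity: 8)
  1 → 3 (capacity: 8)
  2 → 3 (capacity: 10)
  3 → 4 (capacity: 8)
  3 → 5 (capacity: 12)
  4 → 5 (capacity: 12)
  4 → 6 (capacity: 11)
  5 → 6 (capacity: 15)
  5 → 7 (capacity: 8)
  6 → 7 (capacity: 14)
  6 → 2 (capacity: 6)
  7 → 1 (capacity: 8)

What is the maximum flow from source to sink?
Maximum flow = 16

Max flow: 16

Flow assignment:
  0 → 1: 16/20
  1 → 2: 8/8
  1 → 3: 8/8
  2 → 3: 8/10
  3 → 4: 4/8
  3 → 5: 12/12
  4 → 5: 4/12
  5 → 6: 8/15
  5 → 7: 8/8
  6 → 7: 8/14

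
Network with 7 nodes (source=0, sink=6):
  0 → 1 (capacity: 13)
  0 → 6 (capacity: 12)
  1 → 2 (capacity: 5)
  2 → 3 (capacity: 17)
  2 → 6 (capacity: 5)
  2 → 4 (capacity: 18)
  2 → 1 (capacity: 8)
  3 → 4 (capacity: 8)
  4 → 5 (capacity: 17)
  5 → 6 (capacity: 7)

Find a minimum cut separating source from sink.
Min cut value = 17, edges: (0,6), (1,2)

Min cut value: 17
Partition: S = [0, 1], T = [2, 3, 4, 5, 6]
Cut edges: (0,6), (1,2)

By max-flow min-cut theorem, max flow = min cut = 17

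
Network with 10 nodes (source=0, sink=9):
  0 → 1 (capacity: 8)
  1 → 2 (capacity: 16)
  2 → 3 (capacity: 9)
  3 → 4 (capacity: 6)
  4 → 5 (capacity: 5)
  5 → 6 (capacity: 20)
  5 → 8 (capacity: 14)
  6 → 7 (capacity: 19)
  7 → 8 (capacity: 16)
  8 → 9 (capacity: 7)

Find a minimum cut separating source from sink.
Min cut value = 5, edges: (4,5)

Min cut value: 5
Partition: S = [0, 1, 2, 3, 4], T = [5, 6, 7, 8, 9]
Cut edges: (4,5)

By max-flow min-cut theorem, max flow = min cut = 5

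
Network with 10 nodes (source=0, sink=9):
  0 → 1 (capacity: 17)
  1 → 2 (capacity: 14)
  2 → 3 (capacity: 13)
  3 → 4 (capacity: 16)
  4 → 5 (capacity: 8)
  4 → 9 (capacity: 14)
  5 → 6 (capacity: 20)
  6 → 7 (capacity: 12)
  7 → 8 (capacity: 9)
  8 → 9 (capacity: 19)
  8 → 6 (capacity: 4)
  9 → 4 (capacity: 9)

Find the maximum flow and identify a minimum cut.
Max flow = 13, Min cut edges: (2,3)

Maximum flow: 13
Minimum cut: (2,3)
Partition: S = [0, 1, 2], T = [3, 4, 5, 6, 7, 8, 9]

Max-flow min-cut theorem verified: both equal 13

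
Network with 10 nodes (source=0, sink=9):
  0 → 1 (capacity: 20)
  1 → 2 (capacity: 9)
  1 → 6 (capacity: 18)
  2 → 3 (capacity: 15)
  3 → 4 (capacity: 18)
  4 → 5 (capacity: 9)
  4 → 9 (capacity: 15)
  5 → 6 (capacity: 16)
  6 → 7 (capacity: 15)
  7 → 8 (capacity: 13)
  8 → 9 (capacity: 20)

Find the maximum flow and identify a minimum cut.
Max flow = 20, Min cut edges: (0,1)

Maximum flow: 20
Minimum cut: (0,1)
Partition: S = [0], T = [1, 2, 3, 4, 5, 6, 7, 8, 9]

Max-flow min-cut theorem verified: both equal 20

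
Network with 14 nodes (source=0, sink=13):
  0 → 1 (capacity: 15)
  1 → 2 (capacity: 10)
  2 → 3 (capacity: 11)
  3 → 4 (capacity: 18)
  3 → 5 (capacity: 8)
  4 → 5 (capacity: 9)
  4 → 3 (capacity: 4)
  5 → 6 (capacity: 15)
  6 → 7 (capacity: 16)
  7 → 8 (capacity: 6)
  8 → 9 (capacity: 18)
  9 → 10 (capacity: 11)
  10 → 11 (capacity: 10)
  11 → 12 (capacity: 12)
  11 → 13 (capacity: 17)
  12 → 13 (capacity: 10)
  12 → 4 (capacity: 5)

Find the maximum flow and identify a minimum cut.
Max flow = 6, Min cut edges: (7,8)

Maximum flow: 6
Minimum cut: (7,8)
Partition: S = [0, 1, 2, 3, 4, 5, 6, 7], T = [8, 9, 10, 11, 12, 13]

Max-flow min-cut theorem verified: both equal 6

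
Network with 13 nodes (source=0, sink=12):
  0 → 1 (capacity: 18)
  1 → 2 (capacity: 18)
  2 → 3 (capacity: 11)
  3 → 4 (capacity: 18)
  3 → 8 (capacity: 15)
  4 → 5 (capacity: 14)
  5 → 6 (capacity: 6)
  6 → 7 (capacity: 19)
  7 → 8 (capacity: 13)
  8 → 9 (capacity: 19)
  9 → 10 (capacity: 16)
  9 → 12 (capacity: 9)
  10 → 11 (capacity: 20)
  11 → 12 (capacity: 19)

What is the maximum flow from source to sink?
Maximum flow = 11

Max flow: 11

Flow assignment:
  0 → 1: 11/18
  1 → 2: 11/18
  2 → 3: 11/11
  3 → 8: 11/15
  8 → 9: 11/19
  9 → 10: 2/16
  9 → 12: 9/9
  10 → 11: 2/20
  11 → 12: 2/19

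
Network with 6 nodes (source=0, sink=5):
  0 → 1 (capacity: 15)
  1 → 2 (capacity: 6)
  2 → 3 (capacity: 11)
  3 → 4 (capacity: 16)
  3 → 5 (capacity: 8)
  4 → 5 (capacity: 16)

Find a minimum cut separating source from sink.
Min cut value = 6, edges: (1,2)

Min cut value: 6
Partition: S = [0, 1], T = [2, 3, 4, 5]
Cut edges: (1,2)

By max-flow min-cut theorem, max flow = min cut = 6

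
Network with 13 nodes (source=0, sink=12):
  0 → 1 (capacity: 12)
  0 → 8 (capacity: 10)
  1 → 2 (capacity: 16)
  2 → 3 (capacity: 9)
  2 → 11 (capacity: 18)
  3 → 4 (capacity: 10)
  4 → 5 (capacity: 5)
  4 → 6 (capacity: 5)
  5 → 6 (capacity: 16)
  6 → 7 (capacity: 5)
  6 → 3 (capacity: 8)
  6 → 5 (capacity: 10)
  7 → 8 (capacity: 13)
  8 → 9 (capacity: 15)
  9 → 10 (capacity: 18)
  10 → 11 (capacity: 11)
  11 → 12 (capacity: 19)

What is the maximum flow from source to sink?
Maximum flow = 19

Max flow: 19

Flow assignment:
  0 → 1: 9/12
  0 → 8: 10/10
  1 → 2: 9/16
  2 → 11: 9/18
  8 → 9: 10/15
  9 → 10: 10/18
  10 → 11: 10/11
  11 → 12: 19/19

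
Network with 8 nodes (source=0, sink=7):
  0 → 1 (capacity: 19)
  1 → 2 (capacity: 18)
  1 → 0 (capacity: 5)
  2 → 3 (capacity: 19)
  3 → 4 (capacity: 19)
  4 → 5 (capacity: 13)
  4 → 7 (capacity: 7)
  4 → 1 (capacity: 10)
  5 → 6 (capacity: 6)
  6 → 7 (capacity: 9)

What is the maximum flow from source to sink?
Maximum flow = 13

Max flow: 13

Flow assignment:
  0 → 1: 13/19
  1 → 2: 18/18
  2 → 3: 18/19
  3 → 4: 18/19
  4 → 5: 6/13
  4 → 7: 7/7
  4 → 1: 5/10
  5 → 6: 6/6
  6 → 7: 6/9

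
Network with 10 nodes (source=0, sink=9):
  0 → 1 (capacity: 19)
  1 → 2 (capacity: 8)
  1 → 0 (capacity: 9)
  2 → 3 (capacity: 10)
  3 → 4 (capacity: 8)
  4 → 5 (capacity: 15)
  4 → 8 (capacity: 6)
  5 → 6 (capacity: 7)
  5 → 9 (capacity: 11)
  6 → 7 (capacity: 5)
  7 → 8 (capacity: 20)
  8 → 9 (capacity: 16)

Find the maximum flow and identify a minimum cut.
Max flow = 8, Min cut edges: (3,4)

Maximum flow: 8
Minimum cut: (3,4)
Partition: S = [0, 1, 2, 3], T = [4, 5, 6, 7, 8, 9]

Max-flow min-cut theorem verified: both equal 8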